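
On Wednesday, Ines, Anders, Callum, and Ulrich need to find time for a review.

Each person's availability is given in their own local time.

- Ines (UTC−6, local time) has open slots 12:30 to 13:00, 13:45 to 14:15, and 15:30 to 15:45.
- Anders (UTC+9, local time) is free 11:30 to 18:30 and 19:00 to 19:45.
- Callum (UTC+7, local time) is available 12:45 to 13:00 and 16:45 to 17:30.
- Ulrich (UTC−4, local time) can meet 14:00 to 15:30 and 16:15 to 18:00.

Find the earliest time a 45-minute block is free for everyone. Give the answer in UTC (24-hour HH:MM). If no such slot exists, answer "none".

Ines → UTC: 18:30–19:00, 19:45–20:15, 21:30–21:45.
Anders → UTC: 02:30–09:30, 10:00–10:45.
Callum → UTC: 05:45–06:00, 09:45–10:30.
Ulrich → UTC: 18:00–19:30, 20:15–22:00.
Ines ∩ Anders: (none).
Ines ∩ Anders ∩ Callum: (none).
Ines ∩ Anders ∩ Callum ∩ Ulrich: (none).
Windows ≥ 45 min: (none).

none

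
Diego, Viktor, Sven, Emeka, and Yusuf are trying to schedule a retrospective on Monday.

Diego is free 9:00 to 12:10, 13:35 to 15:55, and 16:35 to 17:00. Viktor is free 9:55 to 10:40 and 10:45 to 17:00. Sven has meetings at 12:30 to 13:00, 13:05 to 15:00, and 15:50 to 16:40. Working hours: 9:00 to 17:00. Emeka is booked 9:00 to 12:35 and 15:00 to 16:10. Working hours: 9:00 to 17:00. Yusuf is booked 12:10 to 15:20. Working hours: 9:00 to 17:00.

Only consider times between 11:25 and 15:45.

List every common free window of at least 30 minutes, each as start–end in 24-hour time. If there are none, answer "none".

none

Sven free within 09:00–17:00: 09:00–12:30, 13:00–13:05, 15:00–15:50, 16:40–17:00.
Emeka free within 09:00–17:00: 12:35–15:00, 16:10–17:00.
Yusuf free within 09:00–17:00: 09:00–12:10, 15:20–17:00.
Diego ∩ Viktor: 09:55–10:40, 10:45–12:10, 13:35–15:55, 16:35–17:00.
Diego ∩ Viktor ∩ Sven: 09:55–10:40, 10:45–12:10, 15:00–15:50, 16:40–17:00.
Diego ∩ Viktor ∩ Sven ∩ Emeka: 16:40–17:00.
Diego ∩ Viktor ∩ Sven ∩ Emeka ∩ Yusuf: 16:40–17:00.
Restricted to 11:25–15:45: (none).
Windows ≥ 30 min: (none).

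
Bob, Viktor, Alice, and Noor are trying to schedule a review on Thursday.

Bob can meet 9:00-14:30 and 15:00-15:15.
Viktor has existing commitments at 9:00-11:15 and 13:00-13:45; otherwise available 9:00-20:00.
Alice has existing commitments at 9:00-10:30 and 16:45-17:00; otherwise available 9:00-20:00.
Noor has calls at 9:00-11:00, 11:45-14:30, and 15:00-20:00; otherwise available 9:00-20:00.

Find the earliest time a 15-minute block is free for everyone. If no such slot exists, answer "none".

Viktor free within 09:00–20:00: 11:15–13:00, 13:45–20:00.
Alice free within 09:00–20:00: 10:30–16:45, 17:00–20:00.
Noor free within 09:00–20:00: 11:00–11:45, 14:30–15:00.
Bob ∩ Viktor: 11:15–13:00, 13:45–14:30, 15:00–15:15.
Bob ∩ Viktor ∩ Alice: 11:15–13:00, 13:45–14:30, 15:00–15:15.
Bob ∩ Viktor ∩ Alice ∩ Noor: 11:15–11:45.
Windows ≥ 15 min: 11:15–11:45.
Earliest such window starts at 11:15.

11:15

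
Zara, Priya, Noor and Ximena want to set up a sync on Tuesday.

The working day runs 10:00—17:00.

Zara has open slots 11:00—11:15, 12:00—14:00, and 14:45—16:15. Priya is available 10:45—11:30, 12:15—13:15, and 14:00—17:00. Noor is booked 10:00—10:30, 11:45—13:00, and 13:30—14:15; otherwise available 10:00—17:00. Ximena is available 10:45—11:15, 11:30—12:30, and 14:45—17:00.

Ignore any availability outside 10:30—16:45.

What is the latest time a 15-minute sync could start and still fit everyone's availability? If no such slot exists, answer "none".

16:00

Noor free within 10:00–17:00: 10:30–11:45, 13:00–13:30, 14:15–17:00.
Zara ∩ Priya: 11:00–11:15, 12:15–13:15, 14:45–16:15.
Zara ∩ Priya ∩ Noor: 11:00–11:15, 13:00–13:15, 14:45–16:15.
Zara ∩ Priya ∩ Noor ∩ Ximena: 11:00–11:15, 14:45–16:15.
Restricted to 10:30–16:45: 11:00–11:15, 14:45–16:15.
Windows ≥ 15 min: 11:00–11:15, 14:45–16:15.
Latest start in the last window 14:45–16:15 is 16:15 − 15 min = 16:00.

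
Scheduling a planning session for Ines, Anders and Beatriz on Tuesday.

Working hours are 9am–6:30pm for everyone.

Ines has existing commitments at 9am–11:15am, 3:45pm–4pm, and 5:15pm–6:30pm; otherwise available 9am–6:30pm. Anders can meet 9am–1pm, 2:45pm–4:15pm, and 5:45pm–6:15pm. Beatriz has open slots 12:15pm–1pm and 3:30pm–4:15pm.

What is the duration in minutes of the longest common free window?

45 minutes

Ines free within 09:00–18:30: 11:15–15:45, 16:00–17:15.
Ines ∩ Anders: 11:15–13:00, 14:45–15:45, 16:00–16:15.
Ines ∩ Anders ∩ Beatriz: 12:15–13:00, 15:30–15:45, 16:00–16:15.
Common window lengths: 45, 15, 15 min; longest is 45.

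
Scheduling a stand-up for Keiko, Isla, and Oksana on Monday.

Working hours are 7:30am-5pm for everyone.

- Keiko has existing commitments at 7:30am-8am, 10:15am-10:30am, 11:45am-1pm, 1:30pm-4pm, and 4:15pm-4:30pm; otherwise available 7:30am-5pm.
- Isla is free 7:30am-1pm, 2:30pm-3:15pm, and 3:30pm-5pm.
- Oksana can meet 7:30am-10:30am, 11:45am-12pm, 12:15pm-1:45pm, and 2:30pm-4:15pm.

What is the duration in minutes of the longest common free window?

135 minutes

Keiko free within 07:30–17:00: 08:00–10:15, 10:30–11:45, 13:00–13:30, 16:00–16:15, 16:30–17:00.
Keiko ∩ Isla: 08:00–10:15, 10:30–11:45, 16:00–16:15, 16:30–17:00.
Keiko ∩ Isla ∩ Oksana: 08:00–10:15, 16:00–16:15.
Common window lengths: 135, 15 min; longest is 135.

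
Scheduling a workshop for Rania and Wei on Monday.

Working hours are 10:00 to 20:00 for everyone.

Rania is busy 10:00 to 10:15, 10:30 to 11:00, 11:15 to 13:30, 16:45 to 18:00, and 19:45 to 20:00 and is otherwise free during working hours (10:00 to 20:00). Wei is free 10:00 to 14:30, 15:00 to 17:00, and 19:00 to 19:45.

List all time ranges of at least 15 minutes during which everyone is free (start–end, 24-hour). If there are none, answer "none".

Rania free within 10:00–20:00: 10:15–10:30, 11:00–11:15, 13:30–16:45, 18:00–19:45.
Rania ∩ Wei: 10:15–10:30, 11:00–11:15, 13:30–14:30, 15:00–16:45, 19:00–19:45.
Windows ≥ 15 min: 10:15–10:30, 11:00–11:15, 13:30–14:30, 15:00–16:45, 19:00–19:45.

10:15–10:30, 11:00–11:15, 13:30–14:30, 15:00–16:45, 19:00–19:45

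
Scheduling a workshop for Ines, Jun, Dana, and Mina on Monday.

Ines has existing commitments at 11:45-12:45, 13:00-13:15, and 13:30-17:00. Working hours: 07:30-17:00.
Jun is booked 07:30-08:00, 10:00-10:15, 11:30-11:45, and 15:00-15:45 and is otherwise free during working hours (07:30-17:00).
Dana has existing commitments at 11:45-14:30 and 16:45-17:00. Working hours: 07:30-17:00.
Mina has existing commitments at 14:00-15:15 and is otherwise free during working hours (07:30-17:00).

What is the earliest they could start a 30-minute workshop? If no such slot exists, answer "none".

Ines free within 07:30–17:00: 07:30–11:45, 12:45–13:00, 13:15–13:30.
Jun free within 07:30–17:00: 08:00–10:00, 10:15–11:30, 11:45–15:00, 15:45–17:00.
Dana free within 07:30–17:00: 07:30–11:45, 14:30–16:45.
Mina free within 07:30–17:00: 07:30–14:00, 15:15–17:00.
Ines ∩ Jun: 08:00–10:00, 10:15–11:30, 12:45–13:00, 13:15–13:30.
Ines ∩ Jun ∩ Dana: 08:00–10:00, 10:15–11:30.
Ines ∩ Jun ∩ Dana ∩ Mina: 08:00–10:00, 10:15–11:30.
Windows ≥ 30 min: 08:00–10:00, 10:15–11:30.
Earliest such window starts at 08:00.

08:00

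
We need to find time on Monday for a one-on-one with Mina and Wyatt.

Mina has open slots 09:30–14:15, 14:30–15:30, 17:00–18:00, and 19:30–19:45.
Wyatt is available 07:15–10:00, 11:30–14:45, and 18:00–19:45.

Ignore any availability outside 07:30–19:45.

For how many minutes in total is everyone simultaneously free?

225 minutes

Mina ∩ Wyatt: 09:30–10:00, 11:30–14:15, 14:30–14:45, 19:30–19:45.
Restricted to 07:30–19:45: 09:30–10:00, 11:30–14:15, 14:30–14:45, 19:30–19:45.
Total common minutes: 30 + 165 + 15 + 15 = 225.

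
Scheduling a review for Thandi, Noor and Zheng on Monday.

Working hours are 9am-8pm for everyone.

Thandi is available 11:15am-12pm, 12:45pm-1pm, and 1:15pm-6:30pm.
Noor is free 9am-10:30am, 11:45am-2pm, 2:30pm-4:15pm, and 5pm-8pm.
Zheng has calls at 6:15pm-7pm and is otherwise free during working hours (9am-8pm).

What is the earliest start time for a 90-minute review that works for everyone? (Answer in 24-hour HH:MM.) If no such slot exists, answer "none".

Zheng free within 09:00–20:00: 09:00–18:15, 19:00–20:00.
Thandi ∩ Noor: 11:45–12:00, 12:45–13:00, 13:15–14:00, 14:30–16:15, 17:00–18:30.
Thandi ∩ Noor ∩ Zheng: 11:45–12:00, 12:45–13:00, 13:15–14:00, 14:30–16:15, 17:00–18:15.
Windows ≥ 90 min: 14:30–16:15.
Earliest such window starts at 14:30.

14:30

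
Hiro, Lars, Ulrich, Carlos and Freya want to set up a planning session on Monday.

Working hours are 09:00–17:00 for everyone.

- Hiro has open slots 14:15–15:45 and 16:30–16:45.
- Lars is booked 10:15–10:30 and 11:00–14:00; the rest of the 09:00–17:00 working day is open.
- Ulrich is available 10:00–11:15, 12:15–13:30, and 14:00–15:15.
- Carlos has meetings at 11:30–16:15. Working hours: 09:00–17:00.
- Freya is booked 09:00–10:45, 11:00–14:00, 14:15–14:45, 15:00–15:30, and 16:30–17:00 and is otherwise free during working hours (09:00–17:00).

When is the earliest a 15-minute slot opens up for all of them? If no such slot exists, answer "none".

Lars free within 09:00–17:00: 09:00–10:15, 10:30–11:00, 14:00–17:00.
Carlos free within 09:00–17:00: 09:00–11:30, 16:15–17:00.
Freya free within 09:00–17:00: 10:45–11:00, 14:00–14:15, 14:45–15:00, 15:30–16:30.
Hiro ∩ Lars: 14:15–15:45, 16:30–16:45.
Hiro ∩ Lars ∩ Ulrich: 14:15–15:15.
Hiro ∩ Lars ∩ Ulrich ∩ Carlos: (none).
Hiro ∩ Lars ∩ Ulrich ∩ Carlos ∩ Freya: (none).
Windows ≥ 15 min: (none).

none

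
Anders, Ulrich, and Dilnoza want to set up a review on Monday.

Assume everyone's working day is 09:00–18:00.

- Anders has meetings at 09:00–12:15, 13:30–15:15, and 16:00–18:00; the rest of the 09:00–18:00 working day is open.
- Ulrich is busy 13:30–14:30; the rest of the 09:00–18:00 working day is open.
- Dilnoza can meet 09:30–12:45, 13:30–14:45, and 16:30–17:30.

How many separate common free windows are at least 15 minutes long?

1

Anders free within 09:00–18:00: 12:15–13:30, 15:15–16:00.
Ulrich free within 09:00–18:00: 09:00–13:30, 14:30–18:00.
Anders ∩ Ulrich: 12:15–13:30, 15:15–16:00.
Anders ∩ Ulrich ∩ Dilnoza: 12:15–12:45.
Windows ≥ 15 min: 12:15–12:45.
That's 1 window.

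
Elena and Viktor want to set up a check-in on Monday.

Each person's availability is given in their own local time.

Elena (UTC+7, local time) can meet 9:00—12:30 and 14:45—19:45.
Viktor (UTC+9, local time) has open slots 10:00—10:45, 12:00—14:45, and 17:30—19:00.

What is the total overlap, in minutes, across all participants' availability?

Elena → UTC: 02:00–05:30, 07:45–12:45.
Viktor → UTC: 01:00–01:45, 03:00–05:45, 08:30–10:00.
Elena ∩ Viktor: 03:00–05:30, 08:30–10:00.
Total common minutes: 150 + 90 = 240.

240 minutes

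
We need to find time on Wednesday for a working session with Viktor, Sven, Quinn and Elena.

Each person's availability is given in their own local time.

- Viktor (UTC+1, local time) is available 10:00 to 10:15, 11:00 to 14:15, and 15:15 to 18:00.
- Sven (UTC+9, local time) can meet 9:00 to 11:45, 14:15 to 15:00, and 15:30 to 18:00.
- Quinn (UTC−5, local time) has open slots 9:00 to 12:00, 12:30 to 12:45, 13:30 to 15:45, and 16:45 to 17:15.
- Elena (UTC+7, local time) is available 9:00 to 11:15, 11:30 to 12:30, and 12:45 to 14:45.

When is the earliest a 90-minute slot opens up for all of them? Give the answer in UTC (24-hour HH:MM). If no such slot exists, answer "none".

Viktor → UTC: 09:00–09:15, 10:00–13:15, 14:15–17:00.
Sven → UTC: 00:00–02:45, 05:15–06:00, 06:30–09:00.
Quinn → UTC: 14:00–17:00, 17:30–17:45, 18:30–20:45, 21:45–22:15.
Elena → UTC: 02:00–04:15, 04:30–05:30, 05:45–07:45.
Viktor ∩ Sven: (none).
Viktor ∩ Sven ∩ Quinn: (none).
Viktor ∩ Sven ∩ Quinn ∩ Elena: (none).
Windows ≥ 90 min: (none).

none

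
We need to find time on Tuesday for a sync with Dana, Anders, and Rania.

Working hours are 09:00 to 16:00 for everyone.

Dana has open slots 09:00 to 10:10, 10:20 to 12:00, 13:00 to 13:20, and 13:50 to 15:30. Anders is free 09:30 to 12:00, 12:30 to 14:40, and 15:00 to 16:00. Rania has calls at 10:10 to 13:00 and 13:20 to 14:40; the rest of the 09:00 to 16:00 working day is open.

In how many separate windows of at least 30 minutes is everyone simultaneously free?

Rania free within 09:00–16:00: 09:00–10:10, 13:00–13:20, 14:40–16:00.
Dana ∩ Anders: 09:30–10:10, 10:20–12:00, 13:00–13:20, 13:50–14:40, 15:00–15:30.
Dana ∩ Anders ∩ Rania: 09:30–10:10, 13:00–13:20, 15:00–15:30.
Windows ≥ 30 min: 09:30–10:10, 15:00–15:30.
That's 2 windows.

2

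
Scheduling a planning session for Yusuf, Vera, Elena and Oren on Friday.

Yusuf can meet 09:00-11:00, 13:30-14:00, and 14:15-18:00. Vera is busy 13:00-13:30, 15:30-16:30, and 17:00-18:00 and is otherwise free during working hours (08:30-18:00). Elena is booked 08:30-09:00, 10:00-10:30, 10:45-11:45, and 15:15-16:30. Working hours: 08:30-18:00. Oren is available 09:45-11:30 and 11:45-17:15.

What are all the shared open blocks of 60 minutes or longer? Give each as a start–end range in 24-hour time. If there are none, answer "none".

Vera free within 08:30–18:00: 08:30–13:00, 13:30–15:30, 16:30–17:00.
Elena free within 08:30–18:00: 09:00–10:00, 10:30–10:45, 11:45–15:15, 16:30–18:00.
Yusuf ∩ Vera: 09:00–11:00, 13:30–14:00, 14:15–15:30, 16:30–17:00.
Yusuf ∩ Vera ∩ Elena: 09:00–10:00, 10:30–10:45, 13:30–14:00, 14:15–15:15, 16:30–17:00.
Yusuf ∩ Vera ∩ Elena ∩ Oren: 09:45–10:00, 10:30–10:45, 13:30–14:00, 14:15–15:15, 16:30–17:00.
Windows ≥ 60 min: 14:15–15:15.

14:15–15:15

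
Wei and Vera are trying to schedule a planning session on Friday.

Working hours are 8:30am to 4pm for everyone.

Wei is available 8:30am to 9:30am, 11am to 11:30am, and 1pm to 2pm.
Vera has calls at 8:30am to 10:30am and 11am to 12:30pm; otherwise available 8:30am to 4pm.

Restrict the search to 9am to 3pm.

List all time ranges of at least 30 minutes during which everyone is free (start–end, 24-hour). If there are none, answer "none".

13:00–14:00

Vera free within 08:30–16:00: 10:30–11:00, 12:30–16:00.
Wei ∩ Vera: 13:00–14:00.
Restricted to 09:00–15:00: 13:00–14:00.
Windows ≥ 30 min: 13:00–14:00.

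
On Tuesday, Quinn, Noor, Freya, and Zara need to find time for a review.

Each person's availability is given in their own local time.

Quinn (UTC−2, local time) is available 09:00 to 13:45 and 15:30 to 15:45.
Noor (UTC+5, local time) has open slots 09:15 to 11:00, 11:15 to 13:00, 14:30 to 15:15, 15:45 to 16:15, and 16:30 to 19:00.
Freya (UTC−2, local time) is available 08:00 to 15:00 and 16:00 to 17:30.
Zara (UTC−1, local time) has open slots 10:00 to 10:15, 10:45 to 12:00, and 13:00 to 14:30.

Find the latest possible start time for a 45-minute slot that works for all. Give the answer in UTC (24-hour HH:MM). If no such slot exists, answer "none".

12:15

Quinn → UTC: 11:00–15:45, 17:30–17:45.
Noor → UTC: 04:15–06:00, 06:15–08:00, 09:30–10:15, 10:45–11:15, 11:30–14:00.
Freya → UTC: 10:00–17:00, 18:00–19:30.
Zara → UTC: 11:00–11:15, 11:45–13:00, 14:00–15:30.
Quinn ∩ Noor: 11:00–11:15, 11:30–14:00.
Quinn ∩ Noor ∩ Freya: 11:00–11:15, 11:30–14:00.
Quinn ∩ Noor ∩ Freya ∩ Zara: 11:00–11:15, 11:45–13:00.
Windows ≥ 45 min: 11:45–13:00.
Latest start in the last window 11:45–13:00 is 13:00 − 45 min = 12:15.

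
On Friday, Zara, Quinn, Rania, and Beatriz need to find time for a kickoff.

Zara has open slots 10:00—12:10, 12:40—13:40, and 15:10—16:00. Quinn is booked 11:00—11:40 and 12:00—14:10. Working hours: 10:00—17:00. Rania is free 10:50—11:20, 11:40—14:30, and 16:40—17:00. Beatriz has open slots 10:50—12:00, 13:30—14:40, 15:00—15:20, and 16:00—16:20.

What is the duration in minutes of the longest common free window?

Quinn free within 10:00–17:00: 10:00–11:00, 11:40–12:00, 14:10–17:00.
Zara ∩ Quinn: 10:00–11:00, 11:40–12:00, 15:10–16:00.
Zara ∩ Quinn ∩ Rania: 10:50–11:00, 11:40–12:00.
Zara ∩ Quinn ∩ Rania ∩ Beatriz: 10:50–11:00, 11:40–12:00.
Common window lengths: 10, 20 min; longest is 20.

20 minutes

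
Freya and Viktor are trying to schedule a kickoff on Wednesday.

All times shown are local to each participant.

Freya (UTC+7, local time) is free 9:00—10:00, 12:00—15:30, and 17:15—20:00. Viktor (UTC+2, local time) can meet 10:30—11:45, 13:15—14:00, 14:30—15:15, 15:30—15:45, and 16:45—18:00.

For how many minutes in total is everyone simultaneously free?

Freya → UTC: 02:00–03:00, 05:00–08:30, 10:15–13:00.
Viktor → UTC: 08:30–09:45, 11:15–12:00, 12:30–13:15, 13:30–13:45, 14:45–16:00.
Freya ∩ Viktor: 11:15–12:00, 12:30–13:00.
Total common minutes: 45 + 30 = 75.

75 minutes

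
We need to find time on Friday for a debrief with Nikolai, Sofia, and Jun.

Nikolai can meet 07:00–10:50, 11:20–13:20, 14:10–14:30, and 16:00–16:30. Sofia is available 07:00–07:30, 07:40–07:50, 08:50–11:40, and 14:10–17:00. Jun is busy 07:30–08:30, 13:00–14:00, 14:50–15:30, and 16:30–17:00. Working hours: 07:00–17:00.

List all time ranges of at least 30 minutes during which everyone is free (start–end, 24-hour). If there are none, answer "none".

07:00–07:30, 08:50–10:50, 16:00–16:30

Jun free within 07:00–17:00: 07:00–07:30, 08:30–13:00, 14:00–14:50, 15:30–16:30.
Nikolai ∩ Sofia: 07:00–07:30, 07:40–07:50, 08:50–10:50, 11:20–11:40, 14:10–14:30, 16:00–16:30.
Nikolai ∩ Sofia ∩ Jun: 07:00–07:30, 08:50–10:50, 11:20–11:40, 14:10–14:30, 16:00–16:30.
Windows ≥ 30 min: 07:00–07:30, 08:50–10:50, 16:00–16:30.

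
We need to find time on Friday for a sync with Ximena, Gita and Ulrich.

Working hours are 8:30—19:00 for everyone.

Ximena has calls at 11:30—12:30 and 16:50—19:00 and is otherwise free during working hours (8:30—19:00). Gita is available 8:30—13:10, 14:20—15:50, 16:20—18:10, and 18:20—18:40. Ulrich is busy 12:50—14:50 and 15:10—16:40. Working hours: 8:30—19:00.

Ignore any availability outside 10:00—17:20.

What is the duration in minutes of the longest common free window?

Ximena free within 08:30–19:00: 08:30–11:30, 12:30–16:50.
Ulrich free within 08:30–19:00: 08:30–12:50, 14:50–15:10, 16:40–19:00.
Ximena ∩ Gita: 08:30–11:30, 12:30–13:10, 14:20–15:50, 16:20–16:50.
Ximena ∩ Gita ∩ Ulrich: 08:30–11:30, 12:30–12:50, 14:50–15:10, 16:40–16:50.
Restricted to 10:00–17:20: 10:00–11:30, 12:30–12:50, 14:50–15:10, 16:40–16:50.
Common window lengths: 90, 20, 20, 10 min; longest is 90.

90 minutes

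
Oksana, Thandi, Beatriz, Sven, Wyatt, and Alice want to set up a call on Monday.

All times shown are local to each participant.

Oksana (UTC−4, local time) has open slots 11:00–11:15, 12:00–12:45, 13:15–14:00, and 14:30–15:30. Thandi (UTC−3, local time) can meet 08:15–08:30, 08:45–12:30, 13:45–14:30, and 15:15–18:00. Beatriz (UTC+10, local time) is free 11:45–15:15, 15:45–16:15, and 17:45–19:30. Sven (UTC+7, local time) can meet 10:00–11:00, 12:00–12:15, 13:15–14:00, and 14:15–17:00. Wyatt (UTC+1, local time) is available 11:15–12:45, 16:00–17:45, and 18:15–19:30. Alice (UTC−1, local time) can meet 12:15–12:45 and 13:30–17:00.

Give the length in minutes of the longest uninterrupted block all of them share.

Oksana → UTC: 15:00–15:15, 16:00–16:45, 17:15–18:00, 18:30–19:30.
Thandi → UTC: 11:15–11:30, 11:45–15:30, 16:45–17:30, 18:15–21:00.
Beatriz → UTC: 01:45–05:15, 05:45–06:15, 07:45–09:30.
Sven → UTC: 03:00–04:00, 05:00–05:15, 06:15–07:00, 07:15–10:00.
Wyatt → UTC: 10:15–11:45, 15:00–16:45, 17:15–18:30.
Alice → UTC: 13:15–13:45, 14:30–18:00.
Oksana ∩ Thandi: 15:00–15:15, 17:15–17:30, 18:30–19:30.
Oksana ∩ Thandi ∩ Beatriz: (none).
Oksana ∩ Thandi ∩ Beatriz ∩ Sven: (none).
Oksana ∩ Thandi ∩ Beatriz ∩ Sven ∩ Wyatt: (none).
Oksana ∩ Thandi ∩ Beatriz ∩ Sven ∩ Wyatt ∩ Alice: (none).
No common window.

0 minutes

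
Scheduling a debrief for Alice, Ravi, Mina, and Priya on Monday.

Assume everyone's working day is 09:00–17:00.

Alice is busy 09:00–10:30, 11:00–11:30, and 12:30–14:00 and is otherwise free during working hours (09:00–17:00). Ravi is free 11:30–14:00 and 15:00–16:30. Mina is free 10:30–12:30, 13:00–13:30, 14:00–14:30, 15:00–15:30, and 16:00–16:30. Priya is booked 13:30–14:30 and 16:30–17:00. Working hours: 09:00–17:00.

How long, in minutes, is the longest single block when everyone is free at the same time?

Alice free within 09:00–17:00: 10:30–11:00, 11:30–12:30, 14:00–17:00.
Priya free within 09:00–17:00: 09:00–13:30, 14:30–16:30.
Alice ∩ Ravi: 11:30–12:30, 15:00–16:30.
Alice ∩ Ravi ∩ Mina: 11:30–12:30, 15:00–15:30, 16:00–16:30.
Alice ∩ Ravi ∩ Mina ∩ Priya: 11:30–12:30, 15:00–15:30, 16:00–16:30.
Common window lengths: 60, 30, 30 min; longest is 60.

60 minutes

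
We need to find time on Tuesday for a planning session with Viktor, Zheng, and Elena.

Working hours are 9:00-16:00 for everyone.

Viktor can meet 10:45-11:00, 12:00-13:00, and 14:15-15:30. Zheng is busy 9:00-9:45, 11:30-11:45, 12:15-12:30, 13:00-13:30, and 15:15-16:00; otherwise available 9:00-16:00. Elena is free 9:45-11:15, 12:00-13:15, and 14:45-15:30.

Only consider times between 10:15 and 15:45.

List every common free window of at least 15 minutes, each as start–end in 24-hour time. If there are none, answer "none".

Zheng free within 09:00–16:00: 09:45–11:30, 11:45–12:15, 12:30–13:00, 13:30–15:15.
Viktor ∩ Zheng: 10:45–11:00, 12:00–12:15, 12:30–13:00, 14:15–15:15.
Viktor ∩ Zheng ∩ Elena: 10:45–11:00, 12:00–12:15, 12:30–13:00, 14:45–15:15.
Restricted to 10:15–15:45: 10:45–11:00, 12:00–12:15, 12:30–13:00, 14:45–15:15.
Windows ≥ 15 min: 10:45–11:00, 12:00–12:15, 12:30–13:00, 14:45–15:15.

10:45–11:00, 12:00–12:15, 12:30–13:00, 14:45–15:15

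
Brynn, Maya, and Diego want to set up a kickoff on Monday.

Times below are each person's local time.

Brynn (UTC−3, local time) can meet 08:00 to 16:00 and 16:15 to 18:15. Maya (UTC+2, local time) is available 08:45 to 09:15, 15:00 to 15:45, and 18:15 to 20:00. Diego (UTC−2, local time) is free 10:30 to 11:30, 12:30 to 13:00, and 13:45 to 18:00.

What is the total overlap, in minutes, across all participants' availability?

Brynn → UTC: 11:00–19:00, 19:15–21:15.
Maya → UTC: 06:45–07:15, 13:00–13:45, 16:15–18:00.
Diego → UTC: 12:30–13:30, 14:30–15:00, 15:45–20:00.
Brynn ∩ Maya: 13:00–13:45, 16:15–18:00.
Brynn ∩ Maya ∩ Diego: 13:00–13:30, 16:15–18:00.
Total common minutes: 30 + 105 = 135.

135 minutes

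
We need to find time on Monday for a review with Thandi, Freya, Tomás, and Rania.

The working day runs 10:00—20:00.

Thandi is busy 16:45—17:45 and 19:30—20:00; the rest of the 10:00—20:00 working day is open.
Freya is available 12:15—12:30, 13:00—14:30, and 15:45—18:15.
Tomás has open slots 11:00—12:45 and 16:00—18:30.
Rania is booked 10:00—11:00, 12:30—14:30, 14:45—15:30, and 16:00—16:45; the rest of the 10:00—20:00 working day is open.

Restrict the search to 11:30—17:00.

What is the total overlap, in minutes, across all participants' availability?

Thandi free within 10:00–20:00: 10:00–16:45, 17:45–19:30.
Rania free within 10:00–20:00: 11:00–12:30, 14:30–14:45, 15:30–16:00, 16:45–20:00.
Thandi ∩ Freya: 12:15–12:30, 13:00–14:30, 15:45–16:45, 17:45–18:15.
Thandi ∩ Freya ∩ Tomás: 12:15–12:30, 16:00–16:45, 17:45–18:15.
Thandi ∩ Freya ∩ Tomás ∩ Rania: 12:15–12:30, 17:45–18:15.
Restricted to 11:30–17:00: 12:15–12:30.
Total common minutes: 15.

15 minutes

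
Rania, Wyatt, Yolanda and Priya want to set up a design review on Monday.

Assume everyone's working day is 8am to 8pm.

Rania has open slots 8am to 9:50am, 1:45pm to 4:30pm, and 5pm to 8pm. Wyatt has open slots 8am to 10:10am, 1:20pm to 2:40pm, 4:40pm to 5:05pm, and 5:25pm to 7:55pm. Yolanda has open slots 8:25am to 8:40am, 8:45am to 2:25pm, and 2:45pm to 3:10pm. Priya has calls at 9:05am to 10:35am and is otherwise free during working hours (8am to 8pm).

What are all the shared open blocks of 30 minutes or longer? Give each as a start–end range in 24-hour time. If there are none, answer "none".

13:45–14:25

Priya free within 08:00–20:00: 08:00–09:05, 10:35–20:00.
Rania ∩ Wyatt: 08:00–09:50, 13:45–14:40, 17:00–17:05, 17:25–19:55.
Rania ∩ Wyatt ∩ Yolanda: 08:25–08:40, 08:45–09:50, 13:45–14:25.
Rania ∩ Wyatt ∩ Yolanda ∩ Priya: 08:25–08:40, 08:45–09:05, 13:45–14:25.
Windows ≥ 30 min: 13:45–14:25.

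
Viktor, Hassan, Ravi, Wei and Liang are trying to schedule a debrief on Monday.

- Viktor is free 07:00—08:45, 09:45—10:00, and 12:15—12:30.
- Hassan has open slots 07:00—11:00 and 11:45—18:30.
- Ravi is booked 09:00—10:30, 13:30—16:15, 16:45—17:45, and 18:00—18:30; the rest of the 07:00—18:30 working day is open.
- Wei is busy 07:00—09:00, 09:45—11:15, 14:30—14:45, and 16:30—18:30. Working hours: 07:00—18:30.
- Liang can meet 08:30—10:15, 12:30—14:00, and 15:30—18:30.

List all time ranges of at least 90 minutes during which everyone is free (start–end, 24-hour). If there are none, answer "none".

Ravi free within 07:00–18:30: 07:00–09:00, 10:30–13:30, 16:15–16:45, 17:45–18:00.
Wei free within 07:00–18:30: 09:00–09:45, 11:15–14:30, 14:45–16:30.
Viktor ∩ Hassan: 07:00–08:45, 09:45–10:00, 12:15–12:30.
Viktor ∩ Hassan ∩ Ravi: 07:00–08:45, 12:15–12:30.
Viktor ∩ Hassan ∩ Ravi ∩ Wei: 12:15–12:30.
Viktor ∩ Hassan ∩ Ravi ∩ Wei ∩ Liang: (none).
Windows ≥ 90 min: (none).

none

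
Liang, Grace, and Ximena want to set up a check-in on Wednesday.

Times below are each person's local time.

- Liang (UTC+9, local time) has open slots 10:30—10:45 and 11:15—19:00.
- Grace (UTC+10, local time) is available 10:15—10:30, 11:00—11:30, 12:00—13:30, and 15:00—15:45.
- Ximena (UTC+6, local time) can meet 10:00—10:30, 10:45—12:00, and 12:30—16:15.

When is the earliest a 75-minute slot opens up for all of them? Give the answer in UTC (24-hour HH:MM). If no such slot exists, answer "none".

Liang → UTC: 01:30–01:45, 02:15–10:00.
Grace → UTC: 00:15–00:30, 01:00–01:30, 02:00–03:30, 05:00–05:45.
Ximena → UTC: 04:00–04:30, 04:45–06:00, 06:30–10:15.
Liang ∩ Grace: 02:15–03:30, 05:00–05:45.
Liang ∩ Grace ∩ Ximena: 05:00–05:45.
Windows ≥ 75 min: (none).

none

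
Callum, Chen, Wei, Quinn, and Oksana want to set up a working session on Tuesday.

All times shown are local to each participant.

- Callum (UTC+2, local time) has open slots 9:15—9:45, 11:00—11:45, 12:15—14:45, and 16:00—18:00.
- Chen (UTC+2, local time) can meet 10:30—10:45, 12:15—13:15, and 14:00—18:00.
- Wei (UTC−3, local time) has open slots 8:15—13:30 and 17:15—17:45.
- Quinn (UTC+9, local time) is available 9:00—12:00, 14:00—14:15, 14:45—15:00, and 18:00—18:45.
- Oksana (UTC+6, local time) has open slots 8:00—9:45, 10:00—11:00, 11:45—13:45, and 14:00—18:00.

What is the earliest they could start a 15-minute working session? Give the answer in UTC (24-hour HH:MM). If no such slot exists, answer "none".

none

Callum → UTC: 07:15–07:45, 09:00–09:45, 10:15–12:45, 14:00–16:00.
Chen → UTC: 08:30–08:45, 10:15–11:15, 12:00–16:00.
Wei → UTC: 11:15–16:30, 20:15–20:45.
Quinn → UTC: 00:00–03:00, 05:00–05:15, 05:45–06:00, 09:00–09:45.
Oksana → UTC: 02:00–03:45, 04:00–05:00, 05:45–07:45, 08:00–12:00.
Callum ∩ Chen: 10:15–11:15, 12:00–12:45, 14:00–16:00.
Callum ∩ Chen ∩ Wei: 12:00–12:45, 14:00–16:00.
Callum ∩ Chen ∩ Wei ∩ Quinn: (none).
Callum ∩ Chen ∩ Wei ∩ Quinn ∩ Oksana: (none).
Windows ≥ 15 min: (none).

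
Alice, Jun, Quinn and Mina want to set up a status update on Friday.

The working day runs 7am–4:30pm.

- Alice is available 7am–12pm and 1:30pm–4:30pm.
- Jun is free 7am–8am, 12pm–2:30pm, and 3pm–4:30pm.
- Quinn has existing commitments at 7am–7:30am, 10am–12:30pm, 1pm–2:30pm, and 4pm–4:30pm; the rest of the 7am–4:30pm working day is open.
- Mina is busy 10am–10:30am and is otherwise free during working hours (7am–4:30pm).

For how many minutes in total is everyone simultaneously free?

90 minutes

Quinn free within 07:00–16:30: 07:30–10:00, 12:30–13:00, 14:30–16:00.
Mina free within 07:00–16:30: 07:00–10:00, 10:30–16:30.
Alice ∩ Jun: 07:00–08:00, 13:30–14:30, 15:00–16:30.
Alice ∩ Jun ∩ Quinn: 07:30–08:00, 15:00–16:00.
Alice ∩ Jun ∩ Quinn ∩ Mina: 07:30–08:00, 15:00–16:00.
Total common minutes: 30 + 60 = 90.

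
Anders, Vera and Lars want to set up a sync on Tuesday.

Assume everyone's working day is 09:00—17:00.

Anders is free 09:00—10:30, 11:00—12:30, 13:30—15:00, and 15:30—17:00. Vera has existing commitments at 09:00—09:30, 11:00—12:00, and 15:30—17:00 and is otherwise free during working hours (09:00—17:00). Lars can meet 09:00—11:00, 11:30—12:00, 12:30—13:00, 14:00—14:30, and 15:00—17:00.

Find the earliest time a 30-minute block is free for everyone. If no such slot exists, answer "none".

Vera free within 09:00–17:00: 09:30–11:00, 12:00–15:30.
Anders ∩ Vera: 09:30–10:30, 12:00–12:30, 13:30–15:00.
Anders ∩ Vera ∩ Lars: 09:30–10:30, 14:00–14:30.
Windows ≥ 30 min: 09:30–10:30, 14:00–14:30.
Earliest such window starts at 09:30.

09:30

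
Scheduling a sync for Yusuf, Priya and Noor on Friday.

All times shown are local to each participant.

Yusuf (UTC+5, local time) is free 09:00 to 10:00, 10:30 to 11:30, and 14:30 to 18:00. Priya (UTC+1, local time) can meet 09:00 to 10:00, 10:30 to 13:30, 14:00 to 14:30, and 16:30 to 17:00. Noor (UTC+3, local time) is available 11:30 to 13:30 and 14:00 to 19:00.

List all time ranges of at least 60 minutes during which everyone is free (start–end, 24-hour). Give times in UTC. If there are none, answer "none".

Yusuf → UTC: 04:00–05:00, 05:30–06:30, 09:30–13:00.
Priya → UTC: 08:00–09:00, 09:30–12:30, 13:00–13:30, 15:30–16:00.
Noor → UTC: 08:30–10:30, 11:00–16:00.
Yusuf ∩ Priya: 09:30–12:30.
Yusuf ∩ Priya ∩ Noor: 09:30–10:30, 11:00–12:30.
Windows ≥ 60 min: 09:30–10:30, 11:00–12:30.

09:30–10:30, 11:00–12:30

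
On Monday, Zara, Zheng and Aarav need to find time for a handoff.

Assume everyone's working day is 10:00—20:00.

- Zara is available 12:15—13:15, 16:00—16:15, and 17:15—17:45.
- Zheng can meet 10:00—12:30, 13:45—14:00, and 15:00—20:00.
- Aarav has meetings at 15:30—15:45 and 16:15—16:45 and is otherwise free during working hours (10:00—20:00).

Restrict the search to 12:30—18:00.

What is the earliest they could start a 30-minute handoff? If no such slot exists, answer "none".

Aarav free within 10:00–20:00: 10:00–15:30, 15:45–16:15, 16:45–20:00.
Zara ∩ Zheng: 12:15–12:30, 16:00–16:15, 17:15–17:45.
Zara ∩ Zheng ∩ Aarav: 12:15–12:30, 16:00–16:15, 17:15–17:45.
Restricted to 12:30–18:00: 16:00–16:15, 17:15–17:45.
Windows ≥ 30 min: 17:15–17:45.
Earliest such window starts at 17:15.

17:15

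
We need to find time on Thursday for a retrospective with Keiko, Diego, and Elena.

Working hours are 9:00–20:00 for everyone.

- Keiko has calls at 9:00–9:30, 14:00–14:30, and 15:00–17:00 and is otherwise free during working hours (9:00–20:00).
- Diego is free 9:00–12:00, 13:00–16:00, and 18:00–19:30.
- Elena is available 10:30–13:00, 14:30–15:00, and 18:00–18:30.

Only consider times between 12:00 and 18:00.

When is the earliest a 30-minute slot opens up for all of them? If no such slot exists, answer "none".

Keiko free within 09:00–20:00: 09:30–14:00, 14:30–15:00, 17:00–20:00.
Keiko ∩ Diego: 09:30–12:00, 13:00–14:00, 14:30–15:00, 18:00–19:30.
Keiko ∩ Diego ∩ Elena: 10:30–12:00, 14:30–15:00, 18:00–18:30.
Restricted to 12:00–18:00: 14:30–15:00.
Windows ≥ 30 min: 14:30–15:00.
Earliest such window starts at 14:30.

14:30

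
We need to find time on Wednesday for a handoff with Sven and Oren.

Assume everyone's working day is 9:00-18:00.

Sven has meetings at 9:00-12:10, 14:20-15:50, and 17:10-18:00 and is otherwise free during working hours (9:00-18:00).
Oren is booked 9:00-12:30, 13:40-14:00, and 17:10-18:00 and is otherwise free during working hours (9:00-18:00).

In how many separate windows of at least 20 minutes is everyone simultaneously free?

3

Sven free within 09:00–18:00: 12:10–14:20, 15:50–17:10.
Oren free within 09:00–18:00: 12:30–13:40, 14:00–17:10.
Sven ∩ Oren: 12:30–13:40, 14:00–14:20, 15:50–17:10.
Windows ≥ 20 min: 12:30–13:40, 14:00–14:20, 15:50–17:10.
That's 3 windows.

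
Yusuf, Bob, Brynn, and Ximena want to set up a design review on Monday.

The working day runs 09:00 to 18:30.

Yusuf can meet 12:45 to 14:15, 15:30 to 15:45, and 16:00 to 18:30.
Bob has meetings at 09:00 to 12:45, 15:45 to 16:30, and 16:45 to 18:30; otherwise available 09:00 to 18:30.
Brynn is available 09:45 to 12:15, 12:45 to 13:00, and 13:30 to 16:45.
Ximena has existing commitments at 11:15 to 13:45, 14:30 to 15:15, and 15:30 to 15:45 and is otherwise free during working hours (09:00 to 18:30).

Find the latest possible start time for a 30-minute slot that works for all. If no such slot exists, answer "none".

Bob free within 09:00–18:30: 12:45–15:45, 16:30–16:45.
Ximena free within 09:00–18:30: 09:00–11:15, 13:45–14:30, 15:15–15:30, 15:45–18:30.
Yusuf ∩ Bob: 12:45–14:15, 15:30–15:45, 16:30–16:45.
Yusuf ∩ Bob ∩ Brynn: 12:45–13:00, 13:30–14:15, 15:30–15:45, 16:30–16:45.
Yusuf ∩ Bob ∩ Brynn ∩ Ximena: 13:45–14:15, 16:30–16:45.
Windows ≥ 30 min: 13:45–14:15.
Latest start in the last window 13:45–14:15 is 14:15 − 30 min = 13:45.

13:45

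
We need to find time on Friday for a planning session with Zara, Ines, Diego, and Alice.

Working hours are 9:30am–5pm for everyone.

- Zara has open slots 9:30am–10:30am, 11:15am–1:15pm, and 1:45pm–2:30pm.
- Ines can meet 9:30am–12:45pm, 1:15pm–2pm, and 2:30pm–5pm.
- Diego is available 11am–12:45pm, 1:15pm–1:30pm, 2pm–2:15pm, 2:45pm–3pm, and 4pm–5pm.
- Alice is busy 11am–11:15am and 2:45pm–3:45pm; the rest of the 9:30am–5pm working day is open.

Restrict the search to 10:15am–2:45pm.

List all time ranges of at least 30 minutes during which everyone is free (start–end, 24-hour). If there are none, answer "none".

11:15–12:45

Alice free within 09:30–17:00: 09:30–11:00, 11:15–14:45, 15:45–17:00.
Zara ∩ Ines: 09:30–10:30, 11:15–12:45, 13:45–14:00.
Zara ∩ Ines ∩ Diego: 11:15–12:45.
Zara ∩ Ines ∩ Diego ∩ Alice: 11:15–12:45.
Restricted to 10:15–14:45: 11:15–12:45.
Windows ≥ 30 min: 11:15–12:45.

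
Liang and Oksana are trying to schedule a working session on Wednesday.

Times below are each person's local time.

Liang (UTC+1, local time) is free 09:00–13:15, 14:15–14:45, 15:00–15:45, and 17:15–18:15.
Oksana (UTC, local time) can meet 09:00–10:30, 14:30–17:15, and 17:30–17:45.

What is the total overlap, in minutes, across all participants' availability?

165 minutes

Liang → UTC: 08:00–12:15, 13:15–13:45, 14:00–14:45, 16:15–17:15.
Oksana → UTC: 09:00–10:30, 14:30–17:15, 17:30–17:45.
Liang ∩ Oksana: 09:00–10:30, 14:30–14:45, 16:15–17:15.
Total common minutes: 90 + 15 + 60 = 165.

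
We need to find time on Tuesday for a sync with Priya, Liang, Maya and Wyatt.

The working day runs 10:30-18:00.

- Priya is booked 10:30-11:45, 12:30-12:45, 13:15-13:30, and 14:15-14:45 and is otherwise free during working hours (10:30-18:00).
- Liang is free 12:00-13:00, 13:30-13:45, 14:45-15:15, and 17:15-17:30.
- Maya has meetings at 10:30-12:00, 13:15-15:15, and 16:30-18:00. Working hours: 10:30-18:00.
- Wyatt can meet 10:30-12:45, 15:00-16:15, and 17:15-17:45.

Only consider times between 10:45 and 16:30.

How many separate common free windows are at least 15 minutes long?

1

Priya free within 10:30–18:00: 11:45–12:30, 12:45–13:15, 13:30–14:15, 14:45–18:00.
Maya free within 10:30–18:00: 12:00–13:15, 15:15–16:30.
Priya ∩ Liang: 12:00–12:30, 12:45–13:00, 13:30–13:45, 14:45–15:15, 17:15–17:30.
Priya ∩ Liang ∩ Maya: 12:00–12:30, 12:45–13:00.
Priya ∩ Liang ∩ Maya ∩ Wyatt: 12:00–12:30.
Restricted to 10:45–16:30: 12:00–12:30.
Windows ≥ 15 min: 12:00–12:30.
That's 1 window.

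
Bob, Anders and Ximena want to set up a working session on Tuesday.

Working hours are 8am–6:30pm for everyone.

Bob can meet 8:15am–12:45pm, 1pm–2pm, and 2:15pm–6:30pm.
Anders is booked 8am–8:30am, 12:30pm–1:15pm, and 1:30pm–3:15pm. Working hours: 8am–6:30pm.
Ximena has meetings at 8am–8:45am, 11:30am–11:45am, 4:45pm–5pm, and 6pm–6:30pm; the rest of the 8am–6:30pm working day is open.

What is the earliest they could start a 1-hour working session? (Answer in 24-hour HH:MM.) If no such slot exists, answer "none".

Anders free within 08:00–18:30: 08:30–12:30, 13:15–13:30, 15:15–18:30.
Ximena free within 08:00–18:30: 08:45–11:30, 11:45–16:45, 17:00–18:00.
Bob ∩ Anders: 08:30–12:30, 13:15–13:30, 15:15–18:30.
Bob ∩ Anders ∩ Ximena: 08:45–11:30, 11:45–12:30, 13:15–13:30, 15:15–16:45, 17:00–18:00.
Windows ≥ 60 min: 08:45–11:30, 15:15–16:45, 17:00–18:00.
Earliest such window starts at 08:45.

08:45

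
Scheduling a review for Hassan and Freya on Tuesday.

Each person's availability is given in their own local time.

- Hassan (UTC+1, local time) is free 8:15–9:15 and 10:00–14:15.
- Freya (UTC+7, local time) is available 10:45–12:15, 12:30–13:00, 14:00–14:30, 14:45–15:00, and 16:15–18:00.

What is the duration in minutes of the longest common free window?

Hassan → UTC: 07:15–08:15, 09:00–13:15.
Freya → UTC: 03:45–05:15, 05:30–06:00, 07:00–07:30, 07:45–08:00, 09:15–11:00.
Hassan ∩ Freya: 07:15–07:30, 07:45–08:00, 09:15–11:00.
Common window lengths: 15, 15, 105 min; longest is 105.

105 minutes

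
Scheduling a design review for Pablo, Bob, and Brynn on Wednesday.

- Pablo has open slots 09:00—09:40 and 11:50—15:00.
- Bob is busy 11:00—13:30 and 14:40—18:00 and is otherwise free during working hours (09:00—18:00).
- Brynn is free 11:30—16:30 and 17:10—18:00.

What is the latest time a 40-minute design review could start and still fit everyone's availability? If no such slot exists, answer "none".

Bob free within 09:00–18:00: 09:00–11:00, 13:30–14:40.
Pablo ∩ Bob: 09:00–09:40, 13:30–14:40.
Pablo ∩ Bob ∩ Brynn: 13:30–14:40.
Windows ≥ 40 min: 13:30–14:40.
Latest start in the last window 13:30–14:40 is 14:40 − 40 min = 14:00.

14:00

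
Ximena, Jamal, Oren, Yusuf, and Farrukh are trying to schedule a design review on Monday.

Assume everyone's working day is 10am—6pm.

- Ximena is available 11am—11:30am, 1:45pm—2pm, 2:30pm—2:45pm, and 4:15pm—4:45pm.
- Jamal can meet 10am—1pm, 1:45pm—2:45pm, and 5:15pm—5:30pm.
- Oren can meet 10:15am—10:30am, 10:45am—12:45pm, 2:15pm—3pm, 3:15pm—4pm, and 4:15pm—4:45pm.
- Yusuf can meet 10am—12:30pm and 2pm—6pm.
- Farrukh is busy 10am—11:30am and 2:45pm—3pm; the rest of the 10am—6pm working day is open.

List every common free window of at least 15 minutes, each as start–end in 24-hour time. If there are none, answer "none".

Farrukh free within 10:00–18:00: 11:30–14:45, 15:00–18:00.
Ximena ∩ Jamal: 11:00–11:30, 13:45–14:00, 14:30–14:45.
Ximena ∩ Jamal ∩ Oren: 11:00–11:30, 14:30–14:45.
Ximena ∩ Jamal ∩ Oren ∩ Yusuf: 11:00–11:30, 14:30–14:45.
Ximena ∩ Jamal ∩ Oren ∩ Yusuf ∩ Farrukh: 14:30–14:45.
Windows ≥ 15 min: 14:30–14:45.

14:30–14:45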